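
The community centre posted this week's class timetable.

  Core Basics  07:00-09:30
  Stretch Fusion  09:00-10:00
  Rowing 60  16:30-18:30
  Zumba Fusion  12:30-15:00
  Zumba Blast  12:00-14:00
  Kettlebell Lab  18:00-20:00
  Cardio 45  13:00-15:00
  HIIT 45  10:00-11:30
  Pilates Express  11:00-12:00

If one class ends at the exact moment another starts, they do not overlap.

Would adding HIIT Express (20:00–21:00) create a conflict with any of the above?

Core Basics: ends 09:30 at or before HIIT Express starts 20:00 → clear.
Stretch Fusion: ends 10:00 at or before HIIT Express starts 20:00 → clear.
HIIT 45: ends 11:30 at or before HIIT Express starts 20:00 → clear.
Pilates Express: ends 12:00 at or before HIIT Express starts 20:00 → clear.
Zumba Blast: ends 14:00 at or before HIIT Express starts 20:00 → clear.
Zumba Fusion: ends 15:00 at or before HIIT Express starts 20:00 → clear.
Cardio 45: ends 15:00 at or before HIIT Express starts 20:00 → clear.
Rowing 60: ends 18:30 at or before HIIT Express starts 20:00 → clear.
Kettlebell Lab: ends 20:00 at or before HIIT Express starts 20:00 → clear.

No — it doesn't clash with anything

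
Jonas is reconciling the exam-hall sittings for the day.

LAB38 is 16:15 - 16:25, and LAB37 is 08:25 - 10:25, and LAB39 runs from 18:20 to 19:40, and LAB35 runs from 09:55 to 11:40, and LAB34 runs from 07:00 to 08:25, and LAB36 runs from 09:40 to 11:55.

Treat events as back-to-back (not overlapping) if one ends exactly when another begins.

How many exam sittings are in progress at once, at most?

3

Sweep the timeline, counting +1 at each start and −1 at each end (ends before starts at a tie):
07:00 start LAB34 → 1
08:25 end LAB34 → 0
08:25 start LAB37 → 1
09:40 start LAB36 → 2
09:55 start LAB35 → 3
10:25 end LAB37 → 2
11:40 end LAB35 → 1
11:55 end LAB36 → 0
16:15 start LAB38 → 1
16:25 end LAB38 → 0
18:20 start LAB39 → 1
19:40 end LAB39 → 0
Peak is 3, at 09:55 (LAB35, LAB36, LAB37).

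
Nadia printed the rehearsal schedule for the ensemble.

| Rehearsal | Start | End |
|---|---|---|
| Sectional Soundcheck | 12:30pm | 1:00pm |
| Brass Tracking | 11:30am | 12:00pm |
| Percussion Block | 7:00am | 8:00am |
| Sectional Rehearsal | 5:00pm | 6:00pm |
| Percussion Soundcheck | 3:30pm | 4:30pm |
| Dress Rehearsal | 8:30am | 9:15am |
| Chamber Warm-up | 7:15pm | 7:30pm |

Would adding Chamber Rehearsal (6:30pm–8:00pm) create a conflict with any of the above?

Yes — it overlaps Chamber Warm-up

Percussion Block: ends 8:00am at or before Chamber Rehearsal starts 6:30pm → clear.
Dress Rehearsal: ends 9:15am at or before Chamber Rehearsal starts 6:30pm → clear.
Brass Tracking: ends 12:00pm at or before Chamber Rehearsal starts 6:30pm → clear.
Sectional Soundcheck: ends 1:00pm at or before Chamber Rehearsal starts 6:30pm → clear.
Percussion Soundcheck: ends 4:30pm at or before Chamber Rehearsal starts 6:30pm → clear.
Sectional Rehearsal: ends 6:00pm at or before Chamber Rehearsal starts 6:30pm → clear.
Chamber Warm-up: starts 7:15pm before Chamber Rehearsal ends 8:00pm, and ends 7:30pm after Chamber Rehearsal starts 6:30pm → overlap.
Chamber Rehearsal overlaps Chamber Warm-up.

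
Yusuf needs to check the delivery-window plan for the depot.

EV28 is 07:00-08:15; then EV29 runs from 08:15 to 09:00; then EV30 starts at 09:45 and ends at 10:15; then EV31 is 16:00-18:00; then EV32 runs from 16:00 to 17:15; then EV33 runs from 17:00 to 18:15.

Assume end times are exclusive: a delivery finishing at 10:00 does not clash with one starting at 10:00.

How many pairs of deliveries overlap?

3

Sorted by start: EV28, EV29, EV30, EV31, EV32, EV33.
EV29 starts exactly when EV28 ends (back-to-back, no overlap), so EV28 has no further overlaps.
EV30 starts after EV29 ends, so EV29 has no further overlaps.
EV31 starts after EV30 ends, so EV30 has no further overlaps.
EV32 starts before EV31 ends → EV31 and EV32 overlap.
EV33 starts before EV31 ends → EV31 and EV33 overlap.
EV33 starts before EV32 ends → EV32 and EV33 overlap.
Overlapping pairs: EV31 & EV32, EV31 & EV33, EV32 & EV33 — 3 in total.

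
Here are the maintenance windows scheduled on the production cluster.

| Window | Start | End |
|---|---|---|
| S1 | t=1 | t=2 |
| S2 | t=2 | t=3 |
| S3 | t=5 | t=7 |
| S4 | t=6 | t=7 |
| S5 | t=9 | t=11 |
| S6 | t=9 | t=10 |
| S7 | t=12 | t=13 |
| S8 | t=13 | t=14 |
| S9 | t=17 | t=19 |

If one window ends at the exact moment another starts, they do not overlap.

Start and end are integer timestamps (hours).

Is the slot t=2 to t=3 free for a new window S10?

S1: ends t=2 at or before S10 starts t=2 → clear.
S2: starts t=2 before S10 ends t=3, and ends t=3 after S10 starts t=2 → overlap.
S3: starts t=5 at or after S10 ends t=3 → clear.
S4: starts t=6 at or after S10 ends t=3 → clear.
S5: starts t=9 at or after S10 ends t=3 → clear.
S6: starts t=9 at or after S10 ends t=3 → clear.
S7: starts t=12 at or after S10 ends t=3 → clear.
S8: starts t=13 at or after S10 ends t=3 → clear.
S9: starts t=17 at or after S10 ends t=3 → clear.
S10 overlaps S2.

No — it overlaps S2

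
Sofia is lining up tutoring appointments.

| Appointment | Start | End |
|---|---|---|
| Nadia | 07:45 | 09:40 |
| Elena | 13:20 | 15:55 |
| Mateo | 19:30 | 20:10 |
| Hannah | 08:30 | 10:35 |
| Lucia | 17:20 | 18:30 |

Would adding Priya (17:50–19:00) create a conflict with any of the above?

Nadia: ends 09:40 at or before Priya starts 17:50 → clear.
Hannah: ends 10:35 at or before Priya starts 17:50 → clear.
Elena: ends 15:55 at or before Priya starts 17:50 → clear.
Lucia: starts 17:20 before Priya ends 19:00, and ends 18:30 after Priya starts 17:50 → overlap.
Mateo: starts 19:30 at or after Priya ends 19:00 → clear.
Priya overlaps Lucia.

Yes — it overlaps Lucia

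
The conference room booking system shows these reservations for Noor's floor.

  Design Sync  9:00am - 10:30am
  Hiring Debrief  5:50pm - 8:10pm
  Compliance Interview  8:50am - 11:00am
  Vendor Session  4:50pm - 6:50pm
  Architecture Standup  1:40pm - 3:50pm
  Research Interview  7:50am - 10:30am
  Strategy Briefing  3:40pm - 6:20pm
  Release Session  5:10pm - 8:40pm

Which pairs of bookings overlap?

Sorted by start: Research Interview, Compliance Interview, Design Sync, Architecture Standup, Strategy Briefing, Vendor Session, Release Session, Hiring Debrief.
Compliance Interview starts before Research Interview ends → Research Interview and Compliance Interview overlap.
Design Sync starts before Research Interview ends → Research Interview and Design Sync overlap.
Architecture Standup starts after Research Interview ends, so Research Interview has no further overlaps.
Design Sync starts before Compliance Interview ends → Compliance Interview and Design Sync overlap.
Architecture Standup starts after Compliance Interview ends, so Compliance Interview has no further overlaps.
Architecture Standup starts after Design Sync ends, so Design Sync has no further overlaps.
Strategy Briefing starts before Architecture Standup ends → Architecture Standup and Strategy Briefing overlap.
Vendor Session starts after Architecture Standup ends, so Architecture Standup has no further overlaps.
Vendor Session starts before Strategy Briefing ends → Strategy Briefing and Vendor Session overlap.
Release Session starts before Strategy Briefing ends → Strategy Briefing and Release Session overlap.
Hiring Debrief starts before Strategy Briefing ends → Strategy Briefing and Hiring Debrief overlap.
Release Session starts before Vendor Session ends → Vendor Session and Release Session overlap.
Hiring Debrief starts before Vendor Session ends → Vendor Session and Hiring Debrief overlap.
Hiring Debrief starts before Release Session ends → Release Session and Hiring Debrief overlap.

Architecture Standup & Strategy Briefing, Compliance Interview & Design Sync, Compliance Interview & Research Interview, Design Sync & Research Interview, Hiring Debrief & Release Session, Hiring Debrief & Strategy Briefing, Hiring Debrief & Vendor Session, Release Session & Strategy Briefing, Release Session & Vendor Session, Strategy Briefing & Vendor Session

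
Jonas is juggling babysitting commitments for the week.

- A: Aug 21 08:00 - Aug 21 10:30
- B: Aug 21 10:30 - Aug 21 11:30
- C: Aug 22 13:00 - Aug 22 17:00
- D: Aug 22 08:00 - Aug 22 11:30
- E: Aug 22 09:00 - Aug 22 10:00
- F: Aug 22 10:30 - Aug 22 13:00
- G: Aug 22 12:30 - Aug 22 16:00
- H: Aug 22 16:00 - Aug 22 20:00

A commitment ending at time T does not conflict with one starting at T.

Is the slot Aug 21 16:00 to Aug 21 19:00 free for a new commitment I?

Yes — the slot is free

A: ends Aug 21 10:30 at or before I starts Aug 21 16:00 → clear.
B: ends Aug 21 11:30 at or before I starts Aug 21 16:00 → clear.
D: starts Aug 22 08:00 at or after I ends Aug 21 19:00 → clear.
E: starts Aug 22 09:00 at or after I ends Aug 21 19:00 → clear.
F: starts Aug 22 10:30 at or after I ends Aug 21 19:00 → clear.
G: starts Aug 22 12:30 at or after I ends Aug 21 19:00 → clear.
C: starts Aug 22 13:00 at or after I ends Aug 21 19:00 → clear.
H: starts Aug 22 16:00 at or after I ends Aug 21 19:00 → clear.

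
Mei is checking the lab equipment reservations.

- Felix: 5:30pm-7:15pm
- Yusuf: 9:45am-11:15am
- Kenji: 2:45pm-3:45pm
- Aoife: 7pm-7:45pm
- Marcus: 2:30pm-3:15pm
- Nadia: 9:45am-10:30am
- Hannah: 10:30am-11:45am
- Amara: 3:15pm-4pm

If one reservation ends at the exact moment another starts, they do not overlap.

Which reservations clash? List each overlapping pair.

Sorted by start: Yusuf, Nadia, Hannah, Marcus, Kenji, Amara, Felix, Aoife.
Nadia starts before Yusuf ends → Yusuf and Nadia overlap.
Hannah starts before Yusuf ends → Yusuf and Hannah overlap.
Marcus starts after Yusuf ends, so Yusuf has no further overlaps.
Hannah starts exactly when Nadia ends (back-to-back, no overlap), so Nadia has no further overlaps.
Marcus starts after Hannah ends, so Hannah has no further overlaps.
Kenji starts before Marcus ends → Marcus and Kenji overlap.
Amara starts exactly when Marcus ends (back-to-back, no overlap), so Marcus has no further overlaps.
Amara starts before Kenji ends → Kenji and Amara overlap.
Felix starts after Kenji ends, so Kenji has no further overlaps.
Felix starts after Amara ends, so Amara has no further overlaps.
Aoife starts before Felix ends → Felix and Aoife overlap.

Amara & Kenji, Aoife & Felix, Hannah & Yusuf, Kenji & Marcus, Nadia & Yusuf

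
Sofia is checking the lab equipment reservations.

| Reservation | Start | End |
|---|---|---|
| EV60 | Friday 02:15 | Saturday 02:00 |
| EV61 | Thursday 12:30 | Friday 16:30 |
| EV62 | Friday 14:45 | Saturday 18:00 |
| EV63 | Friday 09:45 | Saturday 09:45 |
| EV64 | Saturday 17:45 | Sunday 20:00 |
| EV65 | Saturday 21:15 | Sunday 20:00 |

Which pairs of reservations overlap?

EV60 & EV61, EV60 & EV62, EV60 & EV63, EV61 & EV62, EV61 & EV63, EV62 & EV63, EV62 & EV64, EV64 & EV65

Check each pair: they overlap iff neither finishes before the other starts.
Sorted by start: EV61, EV60, EV63, EV62, EV64, EV65.
EV60 starts before EV61 ends → EV61 and EV60 overlap.
EV63 starts before EV61 ends → EV61 and EV63 overlap.
EV62 starts before EV61 ends → EV61 and EV62 overlap.
EV64 starts after EV61 ends; EV61 is clear from here.
EV63 starts before EV60 ends → EV60 and EV63 overlap.
EV62 starts before EV60 ends → EV60 and EV62 overlap.
EV64 starts after EV60 ends; EV60 is clear from here.
EV62 starts before EV63 ends → EV63 and EV62 overlap.
EV64 starts after EV63 ends; EV63 is clear from here.
EV64 starts before EV62 ends → EV62 and EV64 overlap.
EV65 starts after EV62 ends.
EV65 starts before EV64 ends → EV64 and EV65 overlap.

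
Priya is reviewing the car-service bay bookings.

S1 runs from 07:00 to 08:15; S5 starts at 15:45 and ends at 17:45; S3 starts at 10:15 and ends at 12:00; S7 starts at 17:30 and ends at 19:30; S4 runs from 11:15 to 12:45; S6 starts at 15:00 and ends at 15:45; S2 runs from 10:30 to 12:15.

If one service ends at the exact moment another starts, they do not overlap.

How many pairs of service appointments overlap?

Sorted by start: S1, S3, S2, S4, S6, S5, S7.
S3 starts after S1 ends — done with S1.
S2 starts before S3 ends → S3 and S2 overlap.
S4 starts before S3 ends → S3 and S4 overlap.
S6 starts after S3 ends — done with S3.
S4 starts before S2 ends → S2 and S4 overlap.
S6 starts after S2 ends — done with S2.
S6 starts after S4 ends — done with S4.
S5 starts exactly when S6 ends (back-to-back, no overlap) — done with S6.
S7 starts before S5 ends → S5 and S7 overlap.
Overlapping pairs: S2 & S3, S2 & S4, S3 & S4, S5 & S7 — 4 in total.

4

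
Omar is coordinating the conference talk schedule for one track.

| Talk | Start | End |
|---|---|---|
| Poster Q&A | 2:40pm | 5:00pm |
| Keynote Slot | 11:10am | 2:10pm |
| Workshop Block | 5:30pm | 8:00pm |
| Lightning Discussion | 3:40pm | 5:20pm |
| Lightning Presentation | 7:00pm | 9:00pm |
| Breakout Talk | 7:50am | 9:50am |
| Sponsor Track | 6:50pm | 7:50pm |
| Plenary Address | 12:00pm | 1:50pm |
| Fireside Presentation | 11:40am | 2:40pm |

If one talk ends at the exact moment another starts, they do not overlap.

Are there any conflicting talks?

Yes

Two intervals overlap when each starts before the other ends.
Sorted by start: Breakout Talk, Keynote Slot, Fireside Presentation, Plenary Address, Poster Q&A, Lightning Discussion, Workshop Block, Sponsor Track, Lightning Presentation.
Keynote Slot starts after Breakout Talk ends — done with Breakout Talk.
Fireside Presentation starts before Keynote Slot ends → Keynote Slot and Fireside Presentation overlap.
That's a conflict, so the schedule is not conflict-free.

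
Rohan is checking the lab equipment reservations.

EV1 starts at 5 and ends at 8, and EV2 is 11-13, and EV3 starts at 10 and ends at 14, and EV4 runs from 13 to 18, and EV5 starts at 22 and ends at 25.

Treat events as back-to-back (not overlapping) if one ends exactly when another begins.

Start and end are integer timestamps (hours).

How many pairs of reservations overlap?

Sorted by start: EV1, EV3, EV2, EV4, EV5.
EV3 starts after EV1 ends, so nothing later overlaps EV1 either.
EV2 starts before EV3 ends → EV3 and EV2 overlap.
EV4 starts before EV3 ends → EV3 and EV4 overlap.
EV5 starts after EV3 ends.
EV4 starts exactly when EV2 ends (back-to-back, no overlap), so nothing later overlaps EV2 either.
EV5 starts after EV4 ends.
Overlapping pairs: EV2 & EV3, EV3 & EV4 — 2 in total.

2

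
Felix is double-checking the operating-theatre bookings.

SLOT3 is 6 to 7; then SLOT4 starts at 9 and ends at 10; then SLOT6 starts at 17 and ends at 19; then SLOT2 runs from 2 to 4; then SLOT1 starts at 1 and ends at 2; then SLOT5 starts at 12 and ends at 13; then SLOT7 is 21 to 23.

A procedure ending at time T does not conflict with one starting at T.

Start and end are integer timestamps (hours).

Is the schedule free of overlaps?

Yes

Sorted by start: SLOT1, SLOT2, SLOT3, SLOT4, SLOT5, SLOT6, SLOT7.
SLOT2 starts exactly when SLOT1 ends (back-to-back, no overlap), so nothing later overlaps SLOT1 either.
SLOT3 starts after SLOT2 ends, so nothing later overlaps SLOT2 either.
SLOT4 starts after SLOT3 ends, so nothing later overlaps SLOT3 either.
SLOT5 starts after SLOT4 ends, so nothing later overlaps SLOT4 either.
SLOT6 starts after SLOT5 ends, so nothing later overlaps SLOT5 either.
SLOT7 starts after SLOT6 ends.
Every pair is clear; the schedule has no overlaps.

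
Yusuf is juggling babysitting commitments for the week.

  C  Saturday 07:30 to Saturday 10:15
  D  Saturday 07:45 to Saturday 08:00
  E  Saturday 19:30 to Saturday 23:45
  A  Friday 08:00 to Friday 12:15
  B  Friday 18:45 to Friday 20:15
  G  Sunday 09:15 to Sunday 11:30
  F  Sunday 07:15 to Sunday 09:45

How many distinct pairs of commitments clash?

Sorted by start: A, B, C, D, E, F, G.
B starts after A ends; A is clear from here.
C starts after B ends; B is clear from here.
D starts before C ends → C and D overlap.
E starts after C ends; C is clear from here.
E starts after D ends; D is clear from here.
F starts after E ends; E is clear from here.
G starts before F ends → F and G overlap.
Overlapping pairs: C & D, F & G — 2 in total.

2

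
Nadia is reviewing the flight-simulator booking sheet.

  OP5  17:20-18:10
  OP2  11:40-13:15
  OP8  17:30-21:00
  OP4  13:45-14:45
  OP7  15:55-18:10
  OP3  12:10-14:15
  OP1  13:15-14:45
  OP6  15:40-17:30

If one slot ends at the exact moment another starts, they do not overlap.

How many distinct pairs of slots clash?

9

Sorted by start: OP2, OP3, OP1, OP4, OP6, OP7, OP5, OP8.
OP3 starts before OP2 ends → OP2 and OP3 overlap.
OP1 starts exactly when OP2 ends (back-to-back, no overlap), so OP2 has no further overlaps.
OP1 starts before OP3 ends → OP3 and OP1 overlap.
OP4 starts before OP3 ends → OP3 and OP4 overlap.
OP6 starts after OP3 ends, so OP3 has no further overlaps.
OP4 starts before OP1 ends → OP1 and OP4 overlap.
OP6 starts after OP1 ends, so OP1 has no further overlaps.
OP6 starts after OP4 ends, so OP4 has no further overlaps.
OP7 starts before OP6 ends → OP6 and OP7 overlap.
OP5 starts before OP6 ends → OP6 and OP5 overlap.
OP8 starts exactly when OP6 ends (back-to-back, no overlap).
OP5 starts before OP7 ends → OP7 and OP5 overlap.
OP8 starts before OP7 ends → OP7 and OP8 overlap.
OP8 starts before OP5 ends → OP5 and OP8 overlap.
Overlapping pairs: OP1 & OP3, OP1 & OP4, OP2 & OP3, OP3 & OP4, OP5 & OP6, OP5 & OP7, OP5 & OP8, OP6 & OP7, OP7 & OP8 — 9 in total.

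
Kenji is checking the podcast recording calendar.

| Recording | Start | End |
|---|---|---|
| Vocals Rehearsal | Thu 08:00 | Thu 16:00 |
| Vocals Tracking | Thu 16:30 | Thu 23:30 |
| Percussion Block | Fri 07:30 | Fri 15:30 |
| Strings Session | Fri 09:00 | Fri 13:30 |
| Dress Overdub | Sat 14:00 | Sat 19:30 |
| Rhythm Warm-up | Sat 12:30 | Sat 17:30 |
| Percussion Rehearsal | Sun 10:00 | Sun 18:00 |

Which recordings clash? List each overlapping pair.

Dress Overdub & Rhythm Warm-up, Percussion Block & Strings Session

Check each pair: they overlap iff neither finishes before the other starts.
Sorted by start: Vocals Rehearsal, Vocals Tracking, Percussion Block, Strings Session, Rhythm Warm-up, Dress Overdub, Percussion Rehearsal.
Vocals Tracking starts after Vocals Rehearsal ends, so nothing later overlaps Vocals Rehearsal either.
Percussion Block starts after Vocals Tracking ends, so nothing later overlaps Vocals Tracking either.
Strings Session starts before Percussion Block ends → Percussion Block and Strings Session overlap.
Rhythm Warm-up starts after Percussion Block ends, so nothing later overlaps Percussion Block either.
Rhythm Warm-up starts after Strings Session ends, so nothing later overlaps Strings Session either.
Dress Overdub starts before Rhythm Warm-up ends → Rhythm Warm-up and Dress Overdub overlap.
Percussion Rehearsal starts after Rhythm Warm-up ends.
Percussion Rehearsal starts after Dress Overdub ends.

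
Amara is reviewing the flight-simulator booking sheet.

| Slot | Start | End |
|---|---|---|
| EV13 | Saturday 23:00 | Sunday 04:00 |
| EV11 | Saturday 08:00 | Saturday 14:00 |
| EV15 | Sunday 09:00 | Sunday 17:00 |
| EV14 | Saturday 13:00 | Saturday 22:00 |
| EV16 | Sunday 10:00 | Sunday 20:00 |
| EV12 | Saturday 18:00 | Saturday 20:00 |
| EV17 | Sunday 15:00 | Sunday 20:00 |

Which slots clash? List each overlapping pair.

Sorted by start: EV11, EV14, EV12, EV13, EV15, EV16, EV17.
EV14 starts before EV11 ends → EV11 and EV14 overlap.
EV12 starts after EV11 ends, so nothing later overlaps EV11 either.
EV12 starts before EV14 ends → EV14 and EV12 overlap.
EV13 starts after EV14 ends, so nothing later overlaps EV14 either.
EV13 starts after EV12 ends, so nothing later overlaps EV12 either.
EV15 starts after EV13 ends, so nothing later overlaps EV13 either.
EV16 starts before EV15 ends → EV15 and EV16 overlap.
EV17 starts before EV15 ends → EV15 and EV17 overlap.
EV17 starts before EV16 ends → EV16 and EV17 overlap.

EV11 & EV14, EV12 & EV14, EV15 & EV16, EV15 & EV17, EV16 & EV17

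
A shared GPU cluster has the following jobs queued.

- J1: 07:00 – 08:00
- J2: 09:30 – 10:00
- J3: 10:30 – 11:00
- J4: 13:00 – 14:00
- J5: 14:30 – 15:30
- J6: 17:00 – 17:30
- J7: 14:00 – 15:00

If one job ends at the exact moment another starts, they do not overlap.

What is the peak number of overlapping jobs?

Sort all start/end points and keep a running count:
07:00 start J1 → 1
08:00 end J1 → 0
09:30 start J2 → 1
10:00 end J2 → 0
10:30 start J3 → 1
11:00 end J3 → 0
13:00 start J4 → 1
14:00 end J4 → 0
14:00 start J7 → 1
14:30 start J5 → 2
15:00 end J7 → 1
15:30 end J5 → 0
17:00 start J6 → 1
17:30 end J6 → 0
Peak is 2, at 14:30 (J5, J7).

2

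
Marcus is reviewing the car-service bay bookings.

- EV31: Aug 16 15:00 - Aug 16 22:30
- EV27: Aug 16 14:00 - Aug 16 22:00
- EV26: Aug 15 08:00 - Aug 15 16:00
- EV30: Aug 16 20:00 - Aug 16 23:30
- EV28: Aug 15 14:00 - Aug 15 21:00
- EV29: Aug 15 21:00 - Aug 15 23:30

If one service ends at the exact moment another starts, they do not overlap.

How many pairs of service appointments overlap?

Two intervals overlap when each starts before the other ends.
Sorted by start: EV26, EV28, EV29, EV27, EV31, EV30.
EV28 starts before EV26 ends → EV26 and EV28 overlap.
EV29 starts after EV26 ends, so nothing later overlaps EV26 either.
EV29 starts exactly when EV28 ends (back-to-back, no overlap), so nothing later overlaps EV28 either.
EV27 starts after EV29 ends, so nothing later overlaps EV29 either.
EV31 starts before EV27 ends → EV27 and EV31 overlap.
EV30 starts before EV27 ends → EV27 and EV30 overlap.
EV30 starts before EV31 ends → EV31 and EV30 overlap.
Overlapping pairs: EV26 & EV28, EV27 & EV30, EV27 & EV31, EV30 & EV31 — 4 in total.

4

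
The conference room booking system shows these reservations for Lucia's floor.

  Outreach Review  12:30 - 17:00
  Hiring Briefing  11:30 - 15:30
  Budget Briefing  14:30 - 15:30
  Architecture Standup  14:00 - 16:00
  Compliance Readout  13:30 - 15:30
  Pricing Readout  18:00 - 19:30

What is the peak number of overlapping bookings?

Walk through starts and ends in time order (an end at T is processed before a start at T):
11:30 start Hiring Briefing → 1
12:30 start Outreach Review → 2
13:30 start Compliance Readout → 3
14:00 start Architecture Standup → 4
14:30 start Budget Briefing → 5
15:30 end Budget Briefing → 4
15:30 end Compliance Readout → 3
15:30 end Hiring Briefing → 2
16:00 end Architecture Standup → 1
17:00 end Outreach Review → 0
18:00 start Pricing Readout → 1
19:30 end Pricing Readout → 0
Peak is 5, at 14:30 (Architecture Standup, Budget Briefing, Compliance Readout, Hiring Briefing, Outreach Review).

5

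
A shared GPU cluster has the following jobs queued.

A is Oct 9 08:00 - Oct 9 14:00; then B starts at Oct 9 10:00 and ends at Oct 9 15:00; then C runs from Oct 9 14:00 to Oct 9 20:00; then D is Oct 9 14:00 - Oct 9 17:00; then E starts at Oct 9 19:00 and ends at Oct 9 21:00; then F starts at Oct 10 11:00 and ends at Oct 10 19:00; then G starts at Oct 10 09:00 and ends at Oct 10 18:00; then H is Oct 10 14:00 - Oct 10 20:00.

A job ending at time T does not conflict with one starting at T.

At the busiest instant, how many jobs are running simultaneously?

3

Walk through starts and ends in time order (an end at T is processed before a start at T):
Oct 9 08:00 start A → 1
Oct 9 10:00 start B → 2
Oct 9 14:00 end A → 1
Oct 9 14:00 start C → 2
Oct 9 14:00 start D → 3
Oct 9 15:00 end B → 2
Oct 9 17:00 end D → 1
Oct 9 19:00 start E → 2
Oct 9 20:00 end C → 1
Oct 9 21:00 end E → 0
Oct 10 09:00 start G → 1
Oct 10 11:00 start F → 2
Oct 10 14:00 start H → 3
Oct 10 18:00 end G → 2
Oct 10 19:00 end F → 1
Oct 10 20:00 end H → 0
Peak is 3, at Oct 9 14:00 (B, C, D).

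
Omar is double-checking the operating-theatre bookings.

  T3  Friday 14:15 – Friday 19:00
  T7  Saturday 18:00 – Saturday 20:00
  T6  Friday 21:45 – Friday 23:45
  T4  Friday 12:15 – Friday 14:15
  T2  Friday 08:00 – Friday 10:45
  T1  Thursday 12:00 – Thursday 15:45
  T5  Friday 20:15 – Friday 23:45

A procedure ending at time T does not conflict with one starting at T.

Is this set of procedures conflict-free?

Sorted by start: T1, T2, T4, T3, T5, T6, T7.
T2 starts after T1 ends, so T1 has no further overlaps.
T4 starts after T2 ends, so T2 has no further overlaps.
T3 starts exactly when T4 ends (back-to-back, no overlap), so T4 has no further overlaps.
T5 starts after T3 ends, so T3 has no further overlaps.
T6 starts before T5 ends → T5 and T6 overlap.
That's a conflict, so the schedule is not conflict-free.

No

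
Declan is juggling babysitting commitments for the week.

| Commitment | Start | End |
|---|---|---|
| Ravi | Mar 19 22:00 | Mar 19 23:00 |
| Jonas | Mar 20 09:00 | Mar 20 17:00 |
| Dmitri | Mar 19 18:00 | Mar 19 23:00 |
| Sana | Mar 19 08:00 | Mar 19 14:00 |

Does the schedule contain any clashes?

Sorted by start: Sana, Dmitri, Ravi, Jonas.
Dmitri starts after Sana ends, so nothing later overlaps Sana either.
Ravi starts before Dmitri ends → Dmitri and Ravi overlap.
That's a conflict, so the schedule is not conflict-free.

Yes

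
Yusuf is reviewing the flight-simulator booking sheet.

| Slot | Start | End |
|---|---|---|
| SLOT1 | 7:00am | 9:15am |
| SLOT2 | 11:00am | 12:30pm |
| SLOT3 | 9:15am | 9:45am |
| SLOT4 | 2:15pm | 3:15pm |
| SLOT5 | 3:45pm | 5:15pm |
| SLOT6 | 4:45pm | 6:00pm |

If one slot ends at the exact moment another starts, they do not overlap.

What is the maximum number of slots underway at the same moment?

2

Sweep the timeline, counting +1 at each start and −1 at each end (ends before starts at a tie):
7:00am start SLOT1 → 1
9:15am end SLOT1 → 0
9:15am start SLOT3 → 1
9:45am end SLOT3 → 0
11:00am start SLOT2 → 1
12:30pm end SLOT2 → 0
2:15pm start SLOT4 → 1
3:15pm end SLOT4 → 0
3:45pm start SLOT5 → 1
4:45pm start SLOT6 → 2
5:15pm end SLOT5 → 1
6:00pm end SLOT6 → 0
Peak is 2, at 4:45pm (SLOT5, SLOT6).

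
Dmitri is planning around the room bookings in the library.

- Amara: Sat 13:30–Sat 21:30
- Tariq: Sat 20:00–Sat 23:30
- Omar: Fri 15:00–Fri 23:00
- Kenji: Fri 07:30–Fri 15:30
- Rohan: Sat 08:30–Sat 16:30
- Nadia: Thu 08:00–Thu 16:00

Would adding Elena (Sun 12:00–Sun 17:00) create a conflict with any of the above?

No — it doesn't clash with anything

Nadia: ends Thu 16:00 at or before Elena starts Sun 12:00 → clear.
Kenji: ends Fri 15:30 at or before Elena starts Sun 12:00 → clear.
Omar: ends Fri 23:00 at or before Elena starts Sun 12:00 → clear.
Rohan: ends Sat 16:30 at or before Elena starts Sun 12:00 → clear.
Amara: ends Sat 21:30 at or before Elena starts Sun 12:00 → clear.
Tariq: ends Sat 23:30 at or before Elena starts Sun 12:00 → clear.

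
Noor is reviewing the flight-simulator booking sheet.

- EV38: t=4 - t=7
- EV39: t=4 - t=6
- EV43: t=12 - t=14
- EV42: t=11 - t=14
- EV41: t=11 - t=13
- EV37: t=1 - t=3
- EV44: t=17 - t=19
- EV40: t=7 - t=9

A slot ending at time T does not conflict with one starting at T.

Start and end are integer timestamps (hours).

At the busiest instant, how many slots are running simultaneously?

Sweep the timeline, counting +1 at each start and −1 at each end (ends before starts at a tie):
t=1 start EV37 → 1
t=3 end EV37 → 0
t=4 start EV38 → 1
t=4 start EV39 → 2
t=6 end EV39 → 1
t=7 end EV38 → 0
t=7 start EV40 → 1
t=9 end EV40 → 0
t=11 start EV41 → 1
t=11 start EV42 → 2
t=12 start EV43 → 3
t=13 end EV41 → 2
t=14 end EV42 → 1
t=14 end EV43 → 0
t=17 start EV44 → 1
t=19 end EV44 → 0
Peak is 3, at t=12 (EV41, EV42, EV43).

3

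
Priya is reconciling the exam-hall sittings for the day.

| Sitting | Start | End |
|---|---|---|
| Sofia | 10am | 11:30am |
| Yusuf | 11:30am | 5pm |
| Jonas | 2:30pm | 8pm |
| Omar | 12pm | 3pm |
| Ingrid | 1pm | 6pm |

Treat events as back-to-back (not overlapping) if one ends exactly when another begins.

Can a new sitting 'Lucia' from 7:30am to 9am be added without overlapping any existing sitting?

Yes — the slot is free

Sofia: starts 10am at or after Lucia ends 9am → clear.
Yusuf: starts 11:30am at or after Lucia ends 9am → clear.
Omar: starts 12pm at or after Lucia ends 9am → clear.
Ingrid: starts 1pm at or after Lucia ends 9am → clear.
Jonas: starts 2:30pm at or after Lucia ends 9am → clear.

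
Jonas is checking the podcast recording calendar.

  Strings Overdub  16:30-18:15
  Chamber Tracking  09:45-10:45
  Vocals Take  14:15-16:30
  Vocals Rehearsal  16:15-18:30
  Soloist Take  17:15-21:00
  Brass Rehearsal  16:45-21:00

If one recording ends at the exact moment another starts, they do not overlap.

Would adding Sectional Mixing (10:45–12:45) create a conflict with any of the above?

No — it doesn't clash with anything

Chamber Tracking: ends 10:45 at or before Sectional Mixing starts 10:45 → clear.
Vocals Take: starts 14:15 at or after Sectional Mixing ends 12:45 → clear.
Vocals Rehearsal: starts 16:15 at or after Sectional Mixing ends 12:45 → clear.
Strings Overdub: starts 16:30 at or after Sectional Mixing ends 12:45 → clear.
Brass Rehearsal: starts 16:45 at or after Sectional Mixing ends 12:45 → clear.
Soloist Take: starts 17:15 at or after Sectional Mixing ends 12:45 → clear.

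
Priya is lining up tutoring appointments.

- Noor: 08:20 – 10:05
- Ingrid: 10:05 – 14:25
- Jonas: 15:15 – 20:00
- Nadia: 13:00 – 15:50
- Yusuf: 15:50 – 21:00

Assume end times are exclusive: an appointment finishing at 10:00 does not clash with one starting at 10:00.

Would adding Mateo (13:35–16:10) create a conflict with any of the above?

Yes — it overlaps Ingrid, Jonas, Nadia, Yusuf

Noor: ends 10:05 at or before Mateo starts 13:35 → clear.
Ingrid: starts 10:05 before Mateo ends 16:10, and ends 14:25 after Mateo starts 13:35 → overlap.
Nadia: starts 13:00 before Mateo ends 16:10, and ends 15:50 after Mateo starts 13:35 → overlap.
Jonas: starts 15:15 before Mateo ends 16:10, and ends 20:00 after Mateo starts 13:35 → overlap.
Yusuf: starts 15:50 before Mateo ends 16:10, and ends 21:00 after Mateo starts 13:35 → overlap.
Mateo overlaps Yusuf, Ingrid, Jonas, Nadia.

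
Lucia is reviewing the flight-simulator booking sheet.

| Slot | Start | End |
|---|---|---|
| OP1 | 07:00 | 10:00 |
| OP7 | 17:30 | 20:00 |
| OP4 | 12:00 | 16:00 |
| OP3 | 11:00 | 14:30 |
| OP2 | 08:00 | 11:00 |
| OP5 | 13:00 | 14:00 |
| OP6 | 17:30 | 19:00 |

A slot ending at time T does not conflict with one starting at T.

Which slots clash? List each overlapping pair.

Sorted by start: OP1, OP2, OP3, OP4, OP5, OP6, OP7.
OP2 starts before OP1 ends → OP1 and OP2 overlap.
OP3 starts after OP1 ends; OP1 is clear from here.
OP3 starts exactly when OP2 ends (back-to-back, no overlap); OP2 is clear from here.
OP4 starts before OP3 ends → OP3 and OP4 overlap.
OP5 starts before OP3 ends → OP3 and OP5 overlap.
OP6 starts after OP3 ends; OP3 is clear from here.
OP5 starts before OP4 ends → OP4 and OP5 overlap.
OP6 starts after OP4 ends; OP4 is clear from here.
OP6 starts after OP5 ends; OP5 is clear from here.
OP7 starts before OP6 ends → OP6 and OP7 overlap.

OP1 & OP2, OP3 & OP4, OP3 & OP5, OP4 & OP5, OP6 & OP7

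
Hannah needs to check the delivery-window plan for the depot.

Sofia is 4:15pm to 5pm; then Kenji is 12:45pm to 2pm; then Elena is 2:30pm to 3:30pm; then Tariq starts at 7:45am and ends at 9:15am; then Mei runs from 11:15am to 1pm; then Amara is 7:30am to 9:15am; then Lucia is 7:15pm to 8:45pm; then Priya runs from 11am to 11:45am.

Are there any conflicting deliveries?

Sorted by start: Amara, Tariq, Priya, Mei, Kenji, Elena, Sofia, Lucia.
Tariq starts before Amara ends → Amara and Tariq overlap.
That's a conflict, so the schedule is not conflict-free.

Yes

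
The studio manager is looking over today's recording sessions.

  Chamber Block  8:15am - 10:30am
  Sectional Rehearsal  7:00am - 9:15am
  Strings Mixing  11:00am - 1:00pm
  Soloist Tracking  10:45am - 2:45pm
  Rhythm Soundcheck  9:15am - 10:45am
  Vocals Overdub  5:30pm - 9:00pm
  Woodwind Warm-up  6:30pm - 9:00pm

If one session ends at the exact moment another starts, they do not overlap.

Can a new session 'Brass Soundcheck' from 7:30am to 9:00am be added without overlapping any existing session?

Sectional Rehearsal: starts 7:00am before Brass Soundcheck ends 9:00am, and ends 9:15am after Brass Soundcheck starts 7:30am → overlap.
Chamber Block: starts 8:15am before Brass Soundcheck ends 9:00am, and ends 10:30am after Brass Soundcheck starts 7:30am → overlap.
Rhythm Soundcheck: starts 9:15am at or after Brass Soundcheck ends 9:00am → clear.
Soloist Tracking: starts 10:45am at or after Brass Soundcheck ends 9:00am → clear.
Strings Mixing: starts 11:00am at or after Brass Soundcheck ends 9:00am → clear.
Vocals Overdub: starts 5:30pm at or after Brass Soundcheck ends 9:00am → clear.
Woodwind Warm-up: starts 6:30pm at or after Brass Soundcheck ends 9:00am → clear.
Brass Soundcheck overlaps Chamber Block, Sectional Rehearsal.

No — it overlaps Chamber Block, Sectional Rehearsal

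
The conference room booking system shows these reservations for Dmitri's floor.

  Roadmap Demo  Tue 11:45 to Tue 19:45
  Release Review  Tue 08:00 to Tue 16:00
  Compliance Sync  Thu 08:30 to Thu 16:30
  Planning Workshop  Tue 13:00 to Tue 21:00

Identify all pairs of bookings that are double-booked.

Sorted by start: Release Review, Roadmap Demo, Planning Workshop, Compliance Sync.
Roadmap Demo starts before Release Review ends → Release Review and Roadmap Demo overlap.
Planning Workshop starts before Release Review ends → Release Review and Planning Workshop overlap.
Compliance Sync starts after Release Review ends.
Planning Workshop starts before Roadmap Demo ends → Roadmap Demo and Planning Workshop overlap.
Compliance Sync starts after Roadmap Demo ends.
Compliance Sync starts after Planning Workshop ends.

Planning Workshop & Release Review, Planning Workshop & Roadmap Demo, Release Review & Roadmap Demo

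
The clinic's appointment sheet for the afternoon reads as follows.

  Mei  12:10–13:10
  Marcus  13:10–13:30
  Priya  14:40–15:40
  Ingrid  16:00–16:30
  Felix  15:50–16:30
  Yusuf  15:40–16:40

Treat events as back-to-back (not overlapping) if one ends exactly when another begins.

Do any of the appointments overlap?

Check each pair: they overlap iff neither finishes before the other starts.
Sorted by start: Mei, Marcus, Priya, Yusuf, Felix, Ingrid.
Marcus starts exactly when Mei ends (back-to-back, no overlap), so Mei has no further overlaps.
Priya starts after Marcus ends, so Marcus has no further overlaps.
Yusuf starts exactly when Priya ends (back-to-back, no overlap), so Priya has no further overlaps.
Felix starts before Yusuf ends → Yusuf and Felix overlap.
That's a conflict, so the schedule is not conflict-free.

Yes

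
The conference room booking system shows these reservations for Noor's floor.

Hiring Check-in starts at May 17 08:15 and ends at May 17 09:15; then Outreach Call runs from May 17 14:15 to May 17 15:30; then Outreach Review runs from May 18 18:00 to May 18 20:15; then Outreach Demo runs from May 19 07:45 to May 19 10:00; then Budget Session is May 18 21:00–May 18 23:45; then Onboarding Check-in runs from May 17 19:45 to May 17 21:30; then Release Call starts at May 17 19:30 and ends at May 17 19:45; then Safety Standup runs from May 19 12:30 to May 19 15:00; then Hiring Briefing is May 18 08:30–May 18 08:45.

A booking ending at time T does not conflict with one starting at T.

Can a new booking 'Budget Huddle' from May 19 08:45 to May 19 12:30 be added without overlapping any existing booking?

No — it overlaps Outreach Demo

Hiring Check-in: ends May 17 09:15 at or before Budget Huddle starts May 19 08:45 → clear.
Outreach Call: ends May 17 15:30 at or before Budget Huddle starts May 19 08:45 → clear.
Release Call: ends May 17 19:45 at or before Budget Huddle starts May 19 08:45 → clear.
Onboarding Check-in: ends May 17 21:30 at or before Budget Huddle starts May 19 08:45 → clear.
Hiring Briefing: ends May 18 08:45 at or before Budget Huddle starts May 19 08:45 → clear.
Outreach Review: ends May 18 20:15 at or before Budget Huddle starts May 19 08:45 → clear.
Budget Session: ends May 18 23:45 at or before Budget Huddle starts May 19 08:45 → clear.
Outreach Demo: starts May 19 07:45 before Budget Huddle ends May 19 12:30, and ends May 19 10:00 after Budget Huddle starts May 19 08:45 → overlap.
Safety Standup: starts May 19 12:30 at or after Budget Huddle ends May 19 12:30 → clear.
Budget Huddle overlaps Outreach Demo.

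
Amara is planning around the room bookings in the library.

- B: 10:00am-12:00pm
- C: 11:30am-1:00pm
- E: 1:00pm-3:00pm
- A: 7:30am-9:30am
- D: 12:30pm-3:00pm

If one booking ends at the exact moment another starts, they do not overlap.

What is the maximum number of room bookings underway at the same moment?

2

Sweep the timeline, counting +1 at each start and −1 at each end (ends before starts at a tie):
7:30am start A → 1
9:30am end A → 0
10:00am start B → 1
11:30am start C → 2
12:00pm end B → 1
12:30pm start D → 2
1:00pm end C → 1
1:00pm start E → 2
3:00pm end D → 1
3:00pm end E → 0
Peak is 2, at 11:30am (B, C).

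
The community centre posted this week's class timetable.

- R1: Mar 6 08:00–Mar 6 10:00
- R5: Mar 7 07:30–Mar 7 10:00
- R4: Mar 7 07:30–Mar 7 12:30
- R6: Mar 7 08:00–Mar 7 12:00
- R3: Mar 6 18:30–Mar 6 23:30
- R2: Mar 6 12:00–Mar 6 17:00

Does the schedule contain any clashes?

Yes

Sorted by start: R1, R2, R3, R4, R5, R6.
R2 starts after R1 ends — done with R1.
R3 starts after R2 ends — done with R2.
R4 starts after R3 ends — done with R3.
R5 starts before R4 ends → R4 and R5 overlap.
That's a conflict, so the schedule is not conflict-free.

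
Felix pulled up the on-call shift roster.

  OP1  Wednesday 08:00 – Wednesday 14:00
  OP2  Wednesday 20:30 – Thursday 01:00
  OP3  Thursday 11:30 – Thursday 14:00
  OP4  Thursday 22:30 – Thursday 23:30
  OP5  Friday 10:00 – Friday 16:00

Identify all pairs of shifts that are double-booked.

none

Sorted by start: OP1, OP2, OP3, OP4, OP5.
OP2 starts after OP1 ends — done with OP1.
OP3 starts after OP2 ends — done with OP2.
OP4 starts after OP3 ends — done with OP3.
OP5 starts after OP4 ends.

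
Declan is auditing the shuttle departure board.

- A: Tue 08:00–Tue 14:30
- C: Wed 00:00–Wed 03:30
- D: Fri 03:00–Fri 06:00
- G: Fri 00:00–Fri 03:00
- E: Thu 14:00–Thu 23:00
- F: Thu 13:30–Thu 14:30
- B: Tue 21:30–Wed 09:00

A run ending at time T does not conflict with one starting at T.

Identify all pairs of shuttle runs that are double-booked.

Sorted by start: A, B, C, F, E, G, D.
B starts after A ends, so A has no further overlaps.
C starts before B ends → B and C overlap.
F starts after B ends, so B has no further overlaps.
F starts after C ends, so C has no further overlaps.
E starts before F ends → F and E overlap.
G starts after F ends, so F has no further overlaps.
G starts after E ends, so E has no further overlaps.
D starts exactly when G ends (back-to-back, no overlap).

B & C, E & F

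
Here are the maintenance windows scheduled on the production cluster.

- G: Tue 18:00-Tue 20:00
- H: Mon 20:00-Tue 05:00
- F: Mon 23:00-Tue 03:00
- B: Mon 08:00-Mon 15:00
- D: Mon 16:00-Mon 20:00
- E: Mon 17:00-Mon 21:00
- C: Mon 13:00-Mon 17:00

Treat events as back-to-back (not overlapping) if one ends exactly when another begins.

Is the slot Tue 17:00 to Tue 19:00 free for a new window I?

No — it overlaps G

B: ends Mon 15:00 at or before I starts Tue 17:00 → clear.
C: ends Mon 17:00 at or before I starts Tue 17:00 → clear.
D: ends Mon 20:00 at or before I starts Tue 17:00 → clear.
E: ends Mon 21:00 at or before I starts Tue 17:00 → clear.
H: ends Tue 05:00 at or before I starts Tue 17:00 → clear.
F: ends Tue 03:00 at or before I starts Tue 17:00 → clear.
G: starts Tue 18:00 before I ends Tue 19:00, and ends Tue 20:00 after I starts Tue 17:00 → overlap.
I overlaps G.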